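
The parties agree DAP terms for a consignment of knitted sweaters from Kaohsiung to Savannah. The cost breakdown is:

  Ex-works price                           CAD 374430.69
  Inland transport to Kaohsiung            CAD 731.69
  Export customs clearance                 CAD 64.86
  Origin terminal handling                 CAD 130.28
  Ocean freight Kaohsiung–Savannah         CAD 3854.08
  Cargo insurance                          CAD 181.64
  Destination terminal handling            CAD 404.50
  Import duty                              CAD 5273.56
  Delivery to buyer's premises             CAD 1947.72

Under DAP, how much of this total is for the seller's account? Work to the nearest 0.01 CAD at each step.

DAP: the seller bears all costs to the named destination except import duty and clearance.
Seller's account: goods 374430.69 + inland to port 731.69 + export clearance 64.86 + origin terminal 130.28 + freight 3854.08 + insurance 181.64 + destination terminal 404.50 + delivery 1947.72 = 381745.46
Buyer's account: duty 5273.56 = 5273.56

Seller's account: CAD 381745.46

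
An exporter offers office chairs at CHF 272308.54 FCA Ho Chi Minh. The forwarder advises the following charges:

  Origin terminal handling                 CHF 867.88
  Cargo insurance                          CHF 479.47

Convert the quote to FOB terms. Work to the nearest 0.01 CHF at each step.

Not relevant to the conversion: insurance — on the buyer under both terms; not part of either seller's price.
From FCA to FOB, the seller additionally bears: origin terminal.
FOB price = 272308.54 + 867.88 = 273176.42

FOB price: CHF 273176.42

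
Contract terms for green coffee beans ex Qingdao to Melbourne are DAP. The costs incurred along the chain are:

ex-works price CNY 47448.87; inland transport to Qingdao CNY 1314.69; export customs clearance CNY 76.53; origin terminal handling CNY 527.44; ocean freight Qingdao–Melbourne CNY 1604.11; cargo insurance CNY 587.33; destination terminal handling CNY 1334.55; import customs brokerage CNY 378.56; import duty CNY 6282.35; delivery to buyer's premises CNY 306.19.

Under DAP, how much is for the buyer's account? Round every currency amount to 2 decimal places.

Buyer's account: CNY 6660.91

DAP: the seller bears all costs to the named destination except import duty and clearance.
Seller's account: goods 47448.87 + inland to port 1314.69 + export clearance 76.53 + origin terminal 527.44 + freight 1604.11 + insurance 587.33 + destination terminal 1334.55 + delivery 306.19 = 53199.71
Buyer's account: brokerage 378.56 + duty 6282.35 = 6660.91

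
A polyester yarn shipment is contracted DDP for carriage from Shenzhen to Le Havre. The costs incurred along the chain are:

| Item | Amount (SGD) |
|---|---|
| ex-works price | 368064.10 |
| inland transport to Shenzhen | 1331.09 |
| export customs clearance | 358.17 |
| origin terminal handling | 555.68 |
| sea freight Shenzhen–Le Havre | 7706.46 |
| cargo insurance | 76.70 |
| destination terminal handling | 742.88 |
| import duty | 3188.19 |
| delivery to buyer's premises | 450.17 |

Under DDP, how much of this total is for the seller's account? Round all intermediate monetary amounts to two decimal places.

Seller's account: SGD 382473.44

DDP: the seller bears all costs including import duty.
Seller's account: goods 368064.10 + inland to port 1331.09 + export clearance 358.17 + origin terminal 555.68 + freight 7706.46 + insurance 76.70 + destination terminal 742.88 + duty 3188.19 + delivery 450.17 = 382473.44
Buyer's account: 0.00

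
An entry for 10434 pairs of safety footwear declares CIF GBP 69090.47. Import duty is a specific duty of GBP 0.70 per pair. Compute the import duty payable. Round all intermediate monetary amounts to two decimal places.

Import duty = 10434 × 0.70 = 7303.80

Import duty: GBP 7303.80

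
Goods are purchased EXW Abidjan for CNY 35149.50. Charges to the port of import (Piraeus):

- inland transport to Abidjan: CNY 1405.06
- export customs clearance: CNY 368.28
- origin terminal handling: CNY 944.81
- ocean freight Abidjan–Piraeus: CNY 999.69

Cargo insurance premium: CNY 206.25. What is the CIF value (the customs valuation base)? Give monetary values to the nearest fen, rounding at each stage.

CIF = EXW price + pre-shipment costs + freight + insurance
CIF = 35149.50 + 1405.06 + 368.28 + 944.81 + 999.69 + 206.25 = 39073.59

CIF value: CNY 39073.59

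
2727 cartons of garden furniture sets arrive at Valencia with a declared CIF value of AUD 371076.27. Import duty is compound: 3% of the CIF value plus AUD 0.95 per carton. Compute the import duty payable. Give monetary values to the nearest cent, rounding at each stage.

Import duty: AUD 13722.94

Ad valorem component: 371076.27 × 3% = 11132.29
Specific component: 2727 × 0.95 = 2590.65
Import duty = 11132.29 + 2590.65 = 13722.94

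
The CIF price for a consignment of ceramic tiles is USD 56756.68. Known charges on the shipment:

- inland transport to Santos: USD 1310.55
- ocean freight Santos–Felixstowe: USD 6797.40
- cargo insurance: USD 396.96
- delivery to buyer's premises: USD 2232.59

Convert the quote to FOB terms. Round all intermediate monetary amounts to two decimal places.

FOB price: USD 49562.32

Not relevant to the conversion: inland to port — on the seller under both CIF and FOB; already in the CIF price and stays in the FOB price. delivery — on the buyer under both terms; not part of either seller's price.
From CIF to FOB, the seller no longer bears: freight, insurance.
FOB price = 56756.68 − 6797.40 − 396.96 = 49562.32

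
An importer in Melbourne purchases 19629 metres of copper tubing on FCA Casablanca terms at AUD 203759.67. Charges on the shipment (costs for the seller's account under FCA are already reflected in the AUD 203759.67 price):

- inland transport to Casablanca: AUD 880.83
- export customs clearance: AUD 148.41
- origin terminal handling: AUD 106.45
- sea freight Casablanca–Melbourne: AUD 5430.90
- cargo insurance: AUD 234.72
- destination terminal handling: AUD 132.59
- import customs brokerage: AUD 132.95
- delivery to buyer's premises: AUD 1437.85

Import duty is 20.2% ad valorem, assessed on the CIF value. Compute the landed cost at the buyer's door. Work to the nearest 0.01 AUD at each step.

Total landed cost: AUD 253560.54

FCA: the seller delivers export-cleared goods to the carrier; the buyer bears costs from that point.
Already in the invoice (seller's account under FCA): inland to port, export clearance — exclude.
CIF value = FCA price + origin terminal + freight + insurance = 203759.67 + 106.45 + 5430.90 + 234.72 = 209531.74
Import duty = 209531.74 × 20.2% = 42325.41
Buyer bears: origin terminal 106.45 + freight 5430.90 + insurance 234.72 + destination terminal 132.59 + brokerage 132.95 + delivery 1437.85 + duty 42325.41 = 49800.87
Landed cost = invoice 203759.67 + 49800.87 = 253560.54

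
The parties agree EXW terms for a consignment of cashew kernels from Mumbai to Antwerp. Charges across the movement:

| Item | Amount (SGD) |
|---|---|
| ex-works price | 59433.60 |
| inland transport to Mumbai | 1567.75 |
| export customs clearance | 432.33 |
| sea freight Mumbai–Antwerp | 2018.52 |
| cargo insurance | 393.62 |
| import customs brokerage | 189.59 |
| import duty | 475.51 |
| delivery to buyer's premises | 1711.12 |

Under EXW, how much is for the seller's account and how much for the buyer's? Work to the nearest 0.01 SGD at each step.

Seller: SGD 59433.60; buyer: SGD 6788.44

EXW: the seller makes goods available at their premises; the buyer bears all onward costs.
Seller's account: goods 59433.60 = 59433.60
Buyer's account: inland to port 1567.75 + export clearance 432.33 + freight 2018.52 + insurance 393.62 + brokerage 189.59 + duty 475.51 + delivery 1711.12 = 6788.44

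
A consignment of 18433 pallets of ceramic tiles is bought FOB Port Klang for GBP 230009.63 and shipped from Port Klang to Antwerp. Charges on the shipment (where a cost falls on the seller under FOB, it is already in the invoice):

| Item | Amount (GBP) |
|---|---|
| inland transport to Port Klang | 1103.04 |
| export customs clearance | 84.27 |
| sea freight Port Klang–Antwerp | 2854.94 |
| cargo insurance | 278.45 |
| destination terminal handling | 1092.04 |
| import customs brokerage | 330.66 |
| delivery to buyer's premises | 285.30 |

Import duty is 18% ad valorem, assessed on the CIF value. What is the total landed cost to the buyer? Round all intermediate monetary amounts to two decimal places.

FOB: the seller bears costs until goods are on board at the origin port; the buyer bears freight, insurance and all costs thereafter.
Already in the invoice (seller's account under FOB): inland to port, export clearance — exclude.
CIF value = FOB price + freight + insurance = 230009.63 + 2854.94 + 278.45 = 233143.02
Import duty = 233143.02 × 18% = 41965.74
Buyer bears: freight 2854.94 + insurance 278.45 + destination terminal 1092.04 + brokerage 330.66 + delivery 285.30 + duty 41965.74 = 46807.13
Landed cost = invoice 230009.63 + 46807.13 = 276816.76

Total landed cost: GBP 276816.76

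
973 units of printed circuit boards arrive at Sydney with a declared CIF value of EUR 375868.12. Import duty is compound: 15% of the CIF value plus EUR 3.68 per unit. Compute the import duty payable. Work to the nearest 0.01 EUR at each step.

Ad valorem component: 375868.12 × 15% = 56380.22
Specific component: 973 × 3.68 = 3580.64
Import duty = 56380.22 + 3580.64 = 59960.86

Import duty: EUR 59960.86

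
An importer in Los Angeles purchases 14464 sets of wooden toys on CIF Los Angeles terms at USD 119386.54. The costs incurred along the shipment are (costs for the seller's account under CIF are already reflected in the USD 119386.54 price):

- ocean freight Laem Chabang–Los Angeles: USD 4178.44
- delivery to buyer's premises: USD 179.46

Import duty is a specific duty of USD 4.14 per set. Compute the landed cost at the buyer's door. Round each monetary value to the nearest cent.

Total landed cost: USD 179446.96

CIF: the seller pays costs through ocean freight and marine insurance to the destination port.
Already in the invoice (seller's account under CIF): freight — exclude.
The CIF price already equals the CIF value: 119386.54
Import duty = 14464 × 4.14 = 59880.96
Buyer bears: delivery 179.46 + duty 59880.96 = 60060.42
Landed cost = invoice 119386.54 + 60060.42 = 179446.96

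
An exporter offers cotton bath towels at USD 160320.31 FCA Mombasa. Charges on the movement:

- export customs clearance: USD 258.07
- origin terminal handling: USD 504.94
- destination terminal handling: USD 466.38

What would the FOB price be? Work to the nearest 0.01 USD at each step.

FOB price: USD 160825.25

Not relevant to the conversion: export clearance — on the seller under both FCA and FOB; already in the FCA price and stays in the FOB price. destination terminal — on the buyer under both terms; not part of either seller's price.
From FCA to FOB, the seller additionally bears: origin terminal.
FOB price = 160320.31 + 504.94 = 160825.25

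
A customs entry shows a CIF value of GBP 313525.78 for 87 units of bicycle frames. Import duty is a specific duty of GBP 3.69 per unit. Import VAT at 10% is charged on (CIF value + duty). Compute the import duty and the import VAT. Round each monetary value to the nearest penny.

Import duty = 87 × 3.69 = 321.03
VAT base = CIF + duty = 313525.78 + 321.03 = 313846.81
Import VAT = 313846.81 × 10% = 31384.68

Import duty: GBP 321.03; import VAT: GBP 31384.68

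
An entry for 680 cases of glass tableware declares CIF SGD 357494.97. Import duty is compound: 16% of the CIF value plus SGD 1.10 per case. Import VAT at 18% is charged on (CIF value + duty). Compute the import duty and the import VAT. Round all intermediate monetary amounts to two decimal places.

Import duty: SGD 57947.20; import VAT: SGD 74779.59

Ad valorem component: 357494.97 × 16% = 57199.20
Specific component: 680 × 1.10 = 748.00
Import duty = 57199.20 + 748.00 = 57947.20
VAT base = CIF + duty = 357494.97 + 57947.20 = 415442.17
Import VAT = 415442.17 × 18% = 74779.59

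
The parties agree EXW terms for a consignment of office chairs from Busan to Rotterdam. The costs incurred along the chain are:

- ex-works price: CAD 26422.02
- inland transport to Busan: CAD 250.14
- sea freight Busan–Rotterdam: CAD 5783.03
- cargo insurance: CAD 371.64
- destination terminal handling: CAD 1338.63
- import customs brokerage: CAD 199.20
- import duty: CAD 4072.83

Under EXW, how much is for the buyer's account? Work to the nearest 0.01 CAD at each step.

Buyer's account: CAD 12015.47

EXW: the seller makes goods available at their premises; the buyer bears all onward costs.
Seller's account: goods 26422.02 = 26422.02
Buyer's account: inland to port 250.14 + freight 5783.03 + insurance 371.64 + destination terminal 1338.63 + brokerage 199.20 + duty 4072.83 = 12015.47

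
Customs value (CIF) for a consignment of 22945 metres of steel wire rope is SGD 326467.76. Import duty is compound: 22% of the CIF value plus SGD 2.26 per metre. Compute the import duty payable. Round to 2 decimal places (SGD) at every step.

Import duty: SGD 123678.61

Ad valorem component: 326467.76 × 22% = 71822.91
Specific component: 22945 × 2.26 = 51855.70
Import duty = 71822.91 + 51855.70 = 123678.61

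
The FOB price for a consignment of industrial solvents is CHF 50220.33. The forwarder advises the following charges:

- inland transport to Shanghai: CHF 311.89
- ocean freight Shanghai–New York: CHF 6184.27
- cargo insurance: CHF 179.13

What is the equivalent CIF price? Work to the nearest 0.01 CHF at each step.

CIF price: CHF 56583.73

Not relevant to the conversion: inland to port — on the seller under both FOB and CIF; already in the FOB price and stays in the CIF price.
From FOB to CIF, the seller additionally bears: freight, insurance.
CIF price = 50220.33 + 6184.27 + 179.13 = 56583.73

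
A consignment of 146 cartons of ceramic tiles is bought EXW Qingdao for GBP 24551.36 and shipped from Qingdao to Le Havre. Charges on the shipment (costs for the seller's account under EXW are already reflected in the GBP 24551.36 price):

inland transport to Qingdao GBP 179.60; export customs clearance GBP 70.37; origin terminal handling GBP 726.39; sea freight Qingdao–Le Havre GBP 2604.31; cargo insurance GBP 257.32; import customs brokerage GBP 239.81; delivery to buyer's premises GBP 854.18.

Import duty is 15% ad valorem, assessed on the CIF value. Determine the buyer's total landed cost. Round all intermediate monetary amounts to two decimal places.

EXW: the seller makes goods available at their premises; the buyer bears all onward costs.
CIF value = EXW price + inland to port + export clearance + origin terminal + freight + insurance = 24551.36 + 179.60 + 70.37 + 726.39 + 2604.31 + 257.32 = 28389.35
Import duty = 28389.35 × 15% = 4258.40
Buyer bears: inland to port 179.60 + export clearance 70.37 + origin terminal 726.39 + freight 2604.31 + insurance 257.32 + brokerage 239.81 + delivery 854.18 + duty 4258.40 = 9190.38
Landed cost = invoice 24551.36 + 9190.38 = 33741.74

Total landed cost: GBP 33741.74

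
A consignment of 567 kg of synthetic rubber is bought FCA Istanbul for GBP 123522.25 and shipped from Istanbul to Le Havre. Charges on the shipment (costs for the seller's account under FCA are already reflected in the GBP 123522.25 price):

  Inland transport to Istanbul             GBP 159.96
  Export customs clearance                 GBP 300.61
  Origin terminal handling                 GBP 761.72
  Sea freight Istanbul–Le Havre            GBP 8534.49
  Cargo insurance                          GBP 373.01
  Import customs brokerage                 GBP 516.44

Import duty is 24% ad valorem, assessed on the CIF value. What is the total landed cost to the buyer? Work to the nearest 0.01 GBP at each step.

FCA: the seller delivers export-cleared goods to the carrier; the buyer bears costs from that point.
Already in the invoice (seller's account under FCA): inland to port, export clearance — exclude.
CIF value = FCA price + origin terminal + freight + insurance = 123522.25 + 761.72 + 8534.49 + 373.01 = 133191.47
Import duty = 133191.47 × 24% = 31965.95
Buyer bears: origin terminal 761.72 + freight 8534.49 + insurance 373.01 + brokerage 516.44 + duty 31965.95 = 42151.61
Landed cost = invoice 123522.25 + 42151.61 = 165673.86

Total landed cost: GBP 165673.86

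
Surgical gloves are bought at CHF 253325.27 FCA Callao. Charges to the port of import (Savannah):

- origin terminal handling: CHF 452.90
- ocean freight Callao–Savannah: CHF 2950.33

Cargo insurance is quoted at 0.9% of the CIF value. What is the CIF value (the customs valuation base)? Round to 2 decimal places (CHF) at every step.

CIF value: CHF 259060.04

Let C be the CIF value. C = FCA price + pre-shipment costs + freight + 0.9% × C
C − 0.9% × C = 253325.27 + 452.90 + 2950.33
0.991 × C = 256728.50
C = 256728.50 / 0.991 = 259060.04
Insurance premium = 0.9% × 259060.04 = 2331.54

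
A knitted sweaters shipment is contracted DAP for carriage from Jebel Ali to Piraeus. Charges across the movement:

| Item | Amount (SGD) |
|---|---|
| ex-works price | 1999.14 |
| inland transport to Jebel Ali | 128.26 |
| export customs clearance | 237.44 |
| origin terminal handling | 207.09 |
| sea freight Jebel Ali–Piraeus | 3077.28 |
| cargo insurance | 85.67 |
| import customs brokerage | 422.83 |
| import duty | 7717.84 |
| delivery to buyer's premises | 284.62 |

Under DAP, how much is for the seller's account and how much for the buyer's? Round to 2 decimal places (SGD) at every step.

DAP: the seller bears all costs to the named destination except import duty and clearance.
Seller's account: goods 1999.14 + inland to port 128.26 + export clearance 237.44 + origin terminal 207.09 + freight 3077.28 + insurance 85.67 + delivery 284.62 = 6019.50
Buyer's account: brokerage 422.83 + duty 7717.84 = 8140.67

Seller: SGD 6019.50; buyer: SGD 8140.67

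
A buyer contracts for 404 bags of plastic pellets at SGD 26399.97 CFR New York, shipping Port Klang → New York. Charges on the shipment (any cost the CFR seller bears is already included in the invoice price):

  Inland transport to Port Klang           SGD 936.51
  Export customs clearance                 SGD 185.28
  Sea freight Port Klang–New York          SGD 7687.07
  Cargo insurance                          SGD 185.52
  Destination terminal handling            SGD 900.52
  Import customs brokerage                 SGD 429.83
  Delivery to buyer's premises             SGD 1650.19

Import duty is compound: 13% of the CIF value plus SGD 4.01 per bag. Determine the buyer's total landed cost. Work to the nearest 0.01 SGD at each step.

CFR: the seller pays costs through ocean freight to the destination port, but not insurance.
Already in the invoice (seller's account under CFR): inland to port, export clearance, freight — exclude.
CIF value = CFR price + insurance = 26399.97 + 185.52 = 26585.49
Ad valorem component: 26585.49 × 13% = 3456.11
Specific component: 404 × 4.01 = 1620.04
Import duty = 3456.11 + 1620.04 = 5076.15
Buyer bears: insurance 185.52 + destination terminal 900.52 + brokerage 429.83 + delivery 1650.19 + duty 5076.15 = 8242.21
Landed cost = invoice 26399.97 + 8242.21 = 34642.18

Total landed cost: SGD 34642.18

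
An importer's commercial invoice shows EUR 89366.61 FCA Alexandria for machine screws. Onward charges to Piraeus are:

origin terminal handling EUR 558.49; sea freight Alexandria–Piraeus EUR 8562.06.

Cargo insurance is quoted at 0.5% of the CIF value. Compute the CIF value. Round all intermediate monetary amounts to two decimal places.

Let C be the CIF value. C = FCA price + pre-shipment costs + freight + 0.5% × C
C − 0.5% × C = 89366.61 + 558.49 + 8562.06
0.995 × C = 98487.16
C = 98487.16 / 0.995 = 98982.07
Insurance premium = 0.5% × 98982.07 = 494.91

CIF value: EUR 98982.07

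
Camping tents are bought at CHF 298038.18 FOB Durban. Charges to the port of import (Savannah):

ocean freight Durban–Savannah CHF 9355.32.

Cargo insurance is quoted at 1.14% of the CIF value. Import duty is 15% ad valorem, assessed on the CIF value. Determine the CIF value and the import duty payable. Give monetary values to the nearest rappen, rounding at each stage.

CIF value: CHF 310938.20; import duty: CHF 46640.73

Let C be the CIF value. C = FOB price + freight + 1.14% × C
C − 1.14% × C = 298038.18 + 9355.32
0.9886 × C = 307393.50
C = 307393.50 / 0.9886 = 310938.20
Insurance premium = 1.14% × 310938.20 = 3544.70
Import duty = 310938.20 × 15% = 46640.73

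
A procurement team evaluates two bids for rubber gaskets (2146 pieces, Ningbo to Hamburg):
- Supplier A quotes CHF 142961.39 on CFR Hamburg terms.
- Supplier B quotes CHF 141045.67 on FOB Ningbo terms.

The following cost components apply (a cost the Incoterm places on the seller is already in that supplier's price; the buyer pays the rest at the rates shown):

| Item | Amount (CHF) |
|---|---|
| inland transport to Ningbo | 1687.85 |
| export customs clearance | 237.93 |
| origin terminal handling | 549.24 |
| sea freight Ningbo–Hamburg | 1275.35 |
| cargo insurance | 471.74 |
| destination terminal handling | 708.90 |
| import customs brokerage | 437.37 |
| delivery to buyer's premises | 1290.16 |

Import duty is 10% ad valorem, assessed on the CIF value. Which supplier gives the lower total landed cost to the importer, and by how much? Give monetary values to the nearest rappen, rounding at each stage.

Supplier A (CFR):
CIF value = CFR price + insurance = 142961.39 + 471.74 = 143433.13
Import duty = 143433.13 × 10% = 14343.31
Buyer bears (A): 471.74 + 708.90 + 437.37 + 1290.16 = 2908.17
Landed cost (A) = invoice 142961.39 + 2908.17 + duty 14343.31 = 160212.87
Supplier B (FOB):
CIF value = FOB price + freight + insurance = 141045.67 + 1275.35 + 471.74 = 142792.76
Import duty = 142792.76 × 10% = 14279.28
Buyer bears (B): 1275.35 + 471.74 + 708.90 + 437.37 + 1290.16 = 4183.52
Landed cost (B) = invoice 141045.67 + 4183.52 + duty 14279.28 = 159508.47
Difference = |160212.87 − 159508.47| = 704.40

Supplier B is cheaper by CHF 704.40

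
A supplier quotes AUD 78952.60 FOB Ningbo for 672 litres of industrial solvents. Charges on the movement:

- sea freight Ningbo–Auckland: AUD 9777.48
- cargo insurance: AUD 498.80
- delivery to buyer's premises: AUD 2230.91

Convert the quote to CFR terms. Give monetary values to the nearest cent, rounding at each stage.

CFR price: AUD 88730.08

Not relevant to the conversion: delivery, insurance — on the buyer under both terms; not part of either seller's price.
From FOB to CFR, the seller additionally bears: freight.
CFR price = 78952.60 + 9777.48 = 88730.08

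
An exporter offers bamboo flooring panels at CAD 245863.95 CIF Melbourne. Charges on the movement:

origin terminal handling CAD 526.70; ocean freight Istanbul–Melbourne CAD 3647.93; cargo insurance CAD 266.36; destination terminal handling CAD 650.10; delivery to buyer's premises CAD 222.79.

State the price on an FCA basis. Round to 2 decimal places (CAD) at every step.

Not relevant to the conversion: delivery, destination terminal — on the buyer under both terms; not part of either seller's price.
From CIF to FCA, the seller no longer bears: origin terminal, freight, insurance.
FCA price = 245863.95 − 526.70 − 3647.93 − 266.36 = 241422.96

FCA price: CAD 241422.96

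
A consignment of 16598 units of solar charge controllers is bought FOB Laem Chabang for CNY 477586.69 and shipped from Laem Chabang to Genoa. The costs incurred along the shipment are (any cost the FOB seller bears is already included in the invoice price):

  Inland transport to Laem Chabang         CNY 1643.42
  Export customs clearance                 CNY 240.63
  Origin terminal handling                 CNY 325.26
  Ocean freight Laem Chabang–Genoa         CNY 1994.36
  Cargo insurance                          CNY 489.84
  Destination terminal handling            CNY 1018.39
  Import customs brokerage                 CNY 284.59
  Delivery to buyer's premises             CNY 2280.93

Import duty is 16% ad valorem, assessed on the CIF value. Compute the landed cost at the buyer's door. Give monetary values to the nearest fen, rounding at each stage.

Total landed cost: CNY 560466.14

FOB: the seller bears costs until goods are on board at the origin port; the buyer bears freight, insurance and all costs thereafter.
Already in the invoice (seller's account under FOB): inland to port, export clearance, origin terminal — exclude.
CIF value = FOB price + freight + insurance = 477586.69 + 1994.36 + 489.84 = 480070.89
Import duty = 480070.89 × 16% = 76811.34
Buyer bears: freight 1994.36 + insurance 489.84 + destination terminal 1018.39 + brokerage 284.59 + delivery 2280.93 + duty 76811.34 = 82879.45
Landed cost = invoice 477586.69 + 82879.45 = 560466.14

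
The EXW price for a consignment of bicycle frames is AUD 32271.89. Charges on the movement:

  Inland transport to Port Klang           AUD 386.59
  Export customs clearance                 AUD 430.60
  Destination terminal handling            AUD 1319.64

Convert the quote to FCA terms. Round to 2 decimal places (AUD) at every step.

FCA price: AUD 33089.08

Not relevant to the conversion: destination terminal — on the buyer under both terms; not part of either seller's price.
From EXW to FCA, the seller additionally bears: inland to port, export clearance.
FCA price = 32271.89 + 386.59 + 430.60 = 33089.08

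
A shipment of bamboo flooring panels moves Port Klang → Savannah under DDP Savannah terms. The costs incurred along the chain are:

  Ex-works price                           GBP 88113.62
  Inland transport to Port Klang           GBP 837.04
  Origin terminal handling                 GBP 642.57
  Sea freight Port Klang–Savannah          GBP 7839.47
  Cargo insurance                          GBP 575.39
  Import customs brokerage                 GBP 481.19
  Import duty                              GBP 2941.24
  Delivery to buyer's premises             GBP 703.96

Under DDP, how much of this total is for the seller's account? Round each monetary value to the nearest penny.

DDP: the seller bears all costs including import duty.
Seller's account: goods 88113.62 + inland to port 837.04 + origin terminal 642.57 + freight 7839.47 + insurance 575.39 + brokerage 481.19 + duty 2941.24 + delivery 703.96 = 102134.48
Buyer's account: 0.00

Seller's account: GBP 102134.48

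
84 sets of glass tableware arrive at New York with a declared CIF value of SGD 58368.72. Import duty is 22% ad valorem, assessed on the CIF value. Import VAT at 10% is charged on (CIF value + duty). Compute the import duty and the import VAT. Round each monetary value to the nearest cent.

Import duty = 58368.72 × 22% = 12841.12
VAT base = CIF + duty = 58368.72 + 12841.12 = 71209.84
Import VAT = 71209.84 × 10% = 7120.98

Import duty: SGD 12841.12; import VAT: SGD 7120.98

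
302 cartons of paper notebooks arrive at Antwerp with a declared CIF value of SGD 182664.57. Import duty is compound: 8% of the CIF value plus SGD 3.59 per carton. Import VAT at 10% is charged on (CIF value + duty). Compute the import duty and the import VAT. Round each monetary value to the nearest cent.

Ad valorem component: 182664.57 × 8% = 14613.17
Specific component: 302 × 3.59 = 1084.18
Import duty = 14613.17 + 1084.18 = 15697.35
VAT base = CIF + duty = 182664.57 + 15697.35 = 198361.92
Import VAT = 198361.92 × 10% = 19836.19

Import duty: SGD 15697.35; import VAT: SGD 19836.19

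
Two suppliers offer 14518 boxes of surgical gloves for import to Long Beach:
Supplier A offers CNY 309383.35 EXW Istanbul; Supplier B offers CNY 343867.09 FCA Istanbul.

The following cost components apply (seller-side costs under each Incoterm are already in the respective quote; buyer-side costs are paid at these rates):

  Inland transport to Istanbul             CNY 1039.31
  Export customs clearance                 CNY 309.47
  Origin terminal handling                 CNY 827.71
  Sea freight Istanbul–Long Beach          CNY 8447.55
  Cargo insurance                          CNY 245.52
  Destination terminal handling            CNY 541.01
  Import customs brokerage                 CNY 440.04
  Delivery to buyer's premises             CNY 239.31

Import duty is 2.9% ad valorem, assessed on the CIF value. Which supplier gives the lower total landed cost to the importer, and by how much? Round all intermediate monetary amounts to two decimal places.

Supplier A is cheaper by CNY 34095.88

Supplier A (EXW):
CIF value = EXW price + inland to port + export clearance + origin terminal + freight + insurance = 309383.35 + 1039.31 + 309.47 + 827.71 + 8447.55 + 245.52 = 320252.91
Import duty = 320252.91 × 2.9% = 9287.33
Buyer bears (A): 1039.31 + 309.47 + 827.71 + 8447.55 + 245.52 + 541.01 + 440.04 + 239.31 = 12089.92
Landed cost (A) = invoice 309383.35 + 12089.92 + duty 9287.33 = 330760.60
Supplier B (FCA):
CIF value = FCA price + origin terminal + freight + insurance = 343867.09 + 827.71 + 8447.55 + 245.52 = 353387.87
Import duty = 353387.87 × 2.9% = 10248.25
Buyer bears (B): 827.71 + 8447.55 + 245.52 + 541.01 + 440.04 + 239.31 = 10741.14
Landed cost (B) = invoice 343867.09 + 10741.14 + duty 10248.25 = 364856.48
Difference = |330760.60 − 364856.48| = 34095.88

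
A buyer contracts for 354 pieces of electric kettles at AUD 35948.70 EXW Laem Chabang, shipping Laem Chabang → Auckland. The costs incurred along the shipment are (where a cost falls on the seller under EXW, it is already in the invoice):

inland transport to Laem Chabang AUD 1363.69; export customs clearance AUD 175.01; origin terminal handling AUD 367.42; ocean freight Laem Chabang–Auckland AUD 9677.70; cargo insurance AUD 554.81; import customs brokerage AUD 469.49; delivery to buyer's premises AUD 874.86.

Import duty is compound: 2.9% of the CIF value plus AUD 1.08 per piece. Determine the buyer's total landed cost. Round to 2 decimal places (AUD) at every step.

EXW: the seller makes goods available at their premises; the buyer bears all onward costs.
CIF value = EXW price + inland to port + export clearance + origin terminal + freight + insurance = 35948.70 + 1363.69 + 175.01 + 367.42 + 9677.70 + 554.81 = 48087.33
Ad valorem component: 48087.33 × 2.9% = 1394.53
Specific component: 354 × 1.08 = 382.32
Import duty = 1394.53 + 382.32 = 1776.85
Buyer bears: inland to port 1363.69 + export clearance 175.01 + origin terminal 367.42 + freight 9677.70 + insurance 554.81 + brokerage 469.49 + delivery 874.86 + duty 1776.85 = 15259.83
Landed cost = invoice 35948.70 + 15259.83 = 51208.53

Total landed cost: AUD 51208.53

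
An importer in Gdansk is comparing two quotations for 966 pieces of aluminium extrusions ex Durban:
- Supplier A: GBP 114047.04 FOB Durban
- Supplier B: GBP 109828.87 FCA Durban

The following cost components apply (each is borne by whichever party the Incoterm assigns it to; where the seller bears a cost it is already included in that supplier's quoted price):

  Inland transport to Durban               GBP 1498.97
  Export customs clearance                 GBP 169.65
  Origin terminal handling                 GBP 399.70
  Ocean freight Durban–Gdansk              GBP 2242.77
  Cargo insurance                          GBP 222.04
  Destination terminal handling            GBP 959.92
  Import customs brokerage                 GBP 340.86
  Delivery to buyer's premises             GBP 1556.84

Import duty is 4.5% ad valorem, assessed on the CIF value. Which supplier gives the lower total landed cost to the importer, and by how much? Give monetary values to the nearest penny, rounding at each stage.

Supplier A (FOB):
CIF value = FOB price + freight + insurance = 114047.04 + 2242.77 + 222.04 = 116511.85
Import duty = 116511.85 × 4.5% = 5243.03
Buyer bears (A): 2242.77 + 222.04 + 959.92 + 340.86 + 1556.84 = 5322.43
Landed cost (A) = invoice 114047.04 + 5322.43 + duty 5243.03 = 124612.50
Supplier B (FCA):
CIF value = FCA price + origin terminal + freight + insurance = 109828.87 + 399.70 + 2242.77 + 222.04 = 112693.38
Import duty = 112693.38 × 4.5% = 5071.20
Buyer bears (B): 399.70 + 2242.77 + 222.04 + 959.92 + 340.86 + 1556.84 = 5722.13
Landed cost (B) = invoice 109828.87 + 5722.13 + duty 5071.20 = 120622.20
Difference = |124612.50 − 120622.20| = 3990.30

Supplier B is cheaper by GBP 3990.30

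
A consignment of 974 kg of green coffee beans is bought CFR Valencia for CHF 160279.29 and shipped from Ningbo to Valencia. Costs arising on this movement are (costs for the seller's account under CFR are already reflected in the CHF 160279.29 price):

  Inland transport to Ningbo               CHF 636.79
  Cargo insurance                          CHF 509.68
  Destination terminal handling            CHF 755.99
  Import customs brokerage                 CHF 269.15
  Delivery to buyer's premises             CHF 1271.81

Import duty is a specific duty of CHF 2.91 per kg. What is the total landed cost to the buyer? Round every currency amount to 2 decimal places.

CFR: the seller pays costs through ocean freight to the destination port, but not insurance.
Already in the invoice (seller's account under CFR): inland to port — exclude.
CIF value = CFR price + insurance = 160279.29 + 509.68 = 160788.97
Import duty = 974 × 2.91 = 2834.34
Buyer bears: insurance 509.68 + destination terminal 755.99 + brokerage 269.15 + delivery 1271.81 + duty 2834.34 = 5640.97
Landed cost = invoice 160279.29 + 5640.97 = 165920.26

Total landed cost: CHF 165920.26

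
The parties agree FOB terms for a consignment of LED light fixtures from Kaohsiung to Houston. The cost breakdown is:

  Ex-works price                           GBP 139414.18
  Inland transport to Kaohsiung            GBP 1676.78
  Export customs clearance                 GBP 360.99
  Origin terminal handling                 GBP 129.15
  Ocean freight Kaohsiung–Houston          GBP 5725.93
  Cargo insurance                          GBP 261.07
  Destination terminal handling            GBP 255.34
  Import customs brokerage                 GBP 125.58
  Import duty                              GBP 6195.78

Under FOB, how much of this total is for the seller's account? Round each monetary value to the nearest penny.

FOB: the seller bears costs until goods are on board at the origin port; the buyer bears freight, insurance and all costs thereafter.
Seller's account: goods 139414.18 + inland to port 1676.78 + export clearance 360.99 + origin terminal 129.15 = 141581.10
Buyer's account: freight 5725.93 + insurance 261.07 + destination terminal 255.34 + brokerage 125.58 + duty 6195.78 = 12563.70

Seller's account: GBP 141581.10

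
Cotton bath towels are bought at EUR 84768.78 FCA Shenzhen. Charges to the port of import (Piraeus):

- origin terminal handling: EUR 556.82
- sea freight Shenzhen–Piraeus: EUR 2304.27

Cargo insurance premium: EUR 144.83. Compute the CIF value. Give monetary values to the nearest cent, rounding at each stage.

CIF value: EUR 87774.70

CIF = FCA price + pre-shipment costs + freight + insurance
CIF = 84768.78 + 556.82 + 2304.27 + 144.83 = 87774.70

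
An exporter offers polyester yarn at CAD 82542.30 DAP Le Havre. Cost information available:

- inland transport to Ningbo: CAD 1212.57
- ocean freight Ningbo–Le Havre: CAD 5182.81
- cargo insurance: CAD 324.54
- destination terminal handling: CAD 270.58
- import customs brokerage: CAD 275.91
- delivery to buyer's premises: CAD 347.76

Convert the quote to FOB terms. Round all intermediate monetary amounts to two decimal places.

Not relevant to the conversion: inland to port — on the seller under both DAP and FOB; already in the DAP price and stays in the FOB price. brokerage — on the buyer under both terms; not part of either seller's price.
From DAP to FOB, the seller no longer bears: freight, insurance, destination terminal, delivery.
FOB price = 82542.30 − 5182.81 − 324.54 − 270.58 − 347.76 = 76416.61

FOB price: CAD 76416.61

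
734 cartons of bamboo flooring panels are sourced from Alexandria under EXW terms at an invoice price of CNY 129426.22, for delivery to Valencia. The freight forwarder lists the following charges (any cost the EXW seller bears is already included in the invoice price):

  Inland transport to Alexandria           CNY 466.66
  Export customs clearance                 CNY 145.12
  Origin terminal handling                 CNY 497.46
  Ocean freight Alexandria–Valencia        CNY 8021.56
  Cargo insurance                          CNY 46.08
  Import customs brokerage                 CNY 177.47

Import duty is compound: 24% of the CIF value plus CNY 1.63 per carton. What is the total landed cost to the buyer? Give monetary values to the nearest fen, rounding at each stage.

Total landed cost: CNY 173241.73

EXW: the seller makes goods available at their premises; the buyer bears all onward costs.
CIF value = EXW price + inland to port + export clearance + origin terminal + freight + insurance = 129426.22 + 466.66 + 145.12 + 497.46 + 8021.56 + 46.08 = 138603.10
Ad valorem component: 138603.10 × 24% = 33264.74
Specific component: 734 × 1.63 = 1196.42
Import duty = 33264.74 + 1196.42 = 34461.16
Buyer bears: inland to port 466.66 + export clearance 145.12 + origin terminal 497.46 + freight 8021.56 + insurance 46.08 + brokerage 177.47 + duty 34461.16 = 43815.51
Landed cost = invoice 129426.22 + 43815.51 = 173241.73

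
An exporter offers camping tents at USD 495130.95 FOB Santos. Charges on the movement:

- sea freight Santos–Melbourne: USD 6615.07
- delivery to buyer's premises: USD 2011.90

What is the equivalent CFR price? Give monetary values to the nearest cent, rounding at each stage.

Not relevant to the conversion: delivery — on the buyer under both terms; not part of either seller's price.
From FOB to CFR, the seller additionally bears: freight.
CFR price = 495130.95 + 6615.07 = 501746.02

CFR price: USD 501746.02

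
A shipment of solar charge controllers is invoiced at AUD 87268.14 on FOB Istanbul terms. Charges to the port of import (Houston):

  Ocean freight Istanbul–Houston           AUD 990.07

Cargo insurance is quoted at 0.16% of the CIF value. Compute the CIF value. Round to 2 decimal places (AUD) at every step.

CIF value: AUD 88399.65

Let C be the CIF value. C = FOB price + freight + 0.16% × C
C − 0.16% × C = 87268.14 + 990.07
0.9984 × C = 88258.21
C = 88258.21 / 0.9984 = 88399.65
Insurance premium = 0.16% × 88399.65 = 141.44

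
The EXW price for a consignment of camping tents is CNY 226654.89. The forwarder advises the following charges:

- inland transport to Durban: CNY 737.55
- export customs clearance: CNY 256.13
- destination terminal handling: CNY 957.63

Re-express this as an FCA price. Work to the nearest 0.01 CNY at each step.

Not relevant to the conversion: destination terminal — on the buyer under both terms; not part of either seller's price.
From EXW to FCA, the seller additionally bears: inland to port, export clearance.
FCA price = 226654.89 + 737.55 + 256.13 = 227648.57

FCA price: CNY 227648.57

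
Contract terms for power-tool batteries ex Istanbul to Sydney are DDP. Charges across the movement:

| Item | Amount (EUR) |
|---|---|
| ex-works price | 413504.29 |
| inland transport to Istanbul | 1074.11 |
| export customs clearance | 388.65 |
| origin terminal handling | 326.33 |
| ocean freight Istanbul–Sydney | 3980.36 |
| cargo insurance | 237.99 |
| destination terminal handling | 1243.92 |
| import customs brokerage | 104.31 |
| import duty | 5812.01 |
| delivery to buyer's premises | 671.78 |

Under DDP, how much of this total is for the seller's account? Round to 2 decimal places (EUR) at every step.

DDP: the seller bears all costs including import duty.
Seller's account: goods 413504.29 + inland to port 1074.11 + export clearance 388.65 + origin terminal 326.33 + freight 3980.36 + insurance 237.99 + destination terminal 1243.92 + brokerage 104.31 + duty 5812.01 + delivery 671.78 = 427343.75
Buyer's account: 0.00

Seller's account: EUR 427343.75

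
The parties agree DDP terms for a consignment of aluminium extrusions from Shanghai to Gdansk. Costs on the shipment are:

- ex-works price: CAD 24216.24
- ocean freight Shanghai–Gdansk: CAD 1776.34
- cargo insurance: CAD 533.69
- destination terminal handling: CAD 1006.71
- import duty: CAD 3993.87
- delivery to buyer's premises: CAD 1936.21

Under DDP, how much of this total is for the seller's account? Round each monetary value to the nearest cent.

DDP: the seller bears all costs including import duty.
Seller's account: goods 24216.24 + freight 1776.34 + insurance 533.69 + destination terminal 1006.71 + duty 3993.87 + delivery 1936.21 = 33463.06
Buyer's account: 0.00

Seller's account: CAD 33463.06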